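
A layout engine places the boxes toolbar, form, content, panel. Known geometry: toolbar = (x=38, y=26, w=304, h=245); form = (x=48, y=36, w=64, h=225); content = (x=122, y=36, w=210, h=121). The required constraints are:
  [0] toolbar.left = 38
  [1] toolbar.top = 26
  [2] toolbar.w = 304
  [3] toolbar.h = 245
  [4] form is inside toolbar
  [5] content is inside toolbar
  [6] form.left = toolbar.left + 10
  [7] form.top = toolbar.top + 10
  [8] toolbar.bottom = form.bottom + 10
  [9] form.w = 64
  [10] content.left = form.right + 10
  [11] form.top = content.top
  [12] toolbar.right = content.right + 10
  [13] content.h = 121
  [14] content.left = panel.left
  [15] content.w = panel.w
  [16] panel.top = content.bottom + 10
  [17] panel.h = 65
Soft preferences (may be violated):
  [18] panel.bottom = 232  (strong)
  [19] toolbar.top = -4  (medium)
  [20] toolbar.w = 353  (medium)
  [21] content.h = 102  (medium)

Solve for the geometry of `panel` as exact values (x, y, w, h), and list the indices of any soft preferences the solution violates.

1. panel.x = 122  [content.left = panel.left]
2. panel.w = 210  [content.w = panel.w]
3. panel.y = 167  [panel.top = content.bottom + 10]
4. panel.h = 65  [panel.h = 65]

panel = (x=122, y=167, w=210, h=65)
violated soft preferences: 19, 20, 21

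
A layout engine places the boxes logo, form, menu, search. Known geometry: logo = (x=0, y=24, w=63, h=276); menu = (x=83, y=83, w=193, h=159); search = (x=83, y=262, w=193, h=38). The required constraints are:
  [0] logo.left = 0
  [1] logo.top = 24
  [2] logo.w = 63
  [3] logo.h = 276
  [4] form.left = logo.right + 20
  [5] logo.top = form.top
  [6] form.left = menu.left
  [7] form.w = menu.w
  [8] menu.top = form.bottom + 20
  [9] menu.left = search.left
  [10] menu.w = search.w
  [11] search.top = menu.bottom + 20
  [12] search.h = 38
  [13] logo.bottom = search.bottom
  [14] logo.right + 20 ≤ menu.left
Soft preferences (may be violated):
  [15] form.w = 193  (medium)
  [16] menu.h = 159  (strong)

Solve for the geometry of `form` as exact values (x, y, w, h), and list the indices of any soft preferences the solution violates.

1. form.x = 83  [form.left = logo.right + 20]
2. form.y = 24  [logo.top = form.top]
3. form.w = 193  [form.w = menu.w]
4. form.h = 39  [menu.top = form.bottom + 20]

form = (x=83, y=24, w=193, h=39)
violated soft preferences: none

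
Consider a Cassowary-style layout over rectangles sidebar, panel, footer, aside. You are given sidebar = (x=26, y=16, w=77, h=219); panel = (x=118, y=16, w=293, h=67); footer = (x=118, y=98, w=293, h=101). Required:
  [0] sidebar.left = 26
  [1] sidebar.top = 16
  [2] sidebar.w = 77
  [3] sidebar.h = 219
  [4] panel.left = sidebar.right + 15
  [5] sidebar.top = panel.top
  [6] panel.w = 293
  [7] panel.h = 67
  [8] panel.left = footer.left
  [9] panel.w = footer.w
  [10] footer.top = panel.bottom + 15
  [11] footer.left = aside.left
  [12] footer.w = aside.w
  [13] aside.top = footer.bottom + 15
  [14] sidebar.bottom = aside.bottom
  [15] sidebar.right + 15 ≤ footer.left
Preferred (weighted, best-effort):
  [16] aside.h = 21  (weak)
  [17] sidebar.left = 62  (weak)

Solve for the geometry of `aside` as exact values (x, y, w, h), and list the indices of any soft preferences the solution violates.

1. aside.x = 118  [footer.left = aside.left]
2. aside.w = 293  [footer.w = aside.w]
3. aside.y = 214  [aside.top = footer.bottom + 15]
4. aside.h = 21  [sidebar.bottom = aside.bottom]

aside = (x=118, y=214, w=293, h=21)
violated soft preferences: 17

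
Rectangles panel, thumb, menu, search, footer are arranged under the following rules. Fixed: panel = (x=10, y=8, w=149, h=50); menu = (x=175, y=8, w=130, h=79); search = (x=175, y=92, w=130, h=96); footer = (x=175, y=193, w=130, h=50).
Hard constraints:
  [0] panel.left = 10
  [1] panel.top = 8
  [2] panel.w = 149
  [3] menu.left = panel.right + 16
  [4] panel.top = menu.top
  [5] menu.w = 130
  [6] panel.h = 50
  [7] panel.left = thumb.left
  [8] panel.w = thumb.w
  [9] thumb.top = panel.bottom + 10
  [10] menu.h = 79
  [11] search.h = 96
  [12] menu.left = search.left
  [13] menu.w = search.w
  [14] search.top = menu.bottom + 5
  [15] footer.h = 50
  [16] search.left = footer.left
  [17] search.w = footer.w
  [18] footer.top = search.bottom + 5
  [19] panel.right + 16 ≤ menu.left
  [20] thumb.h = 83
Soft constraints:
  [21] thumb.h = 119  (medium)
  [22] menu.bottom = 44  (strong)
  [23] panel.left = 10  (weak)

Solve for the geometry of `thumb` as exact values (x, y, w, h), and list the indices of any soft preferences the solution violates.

thumb = (x=10, y=68, w=149, h=83)
violated soft preferences: 21, 22

1. thumb.x = 10  [panel.left = thumb.left]
2. thumb.w = 149  [panel.w = thumb.w]
3. thumb.y = 68  [thumb.top = panel.bottom + 10]
4. thumb.h = 83  [thumb.h = 83]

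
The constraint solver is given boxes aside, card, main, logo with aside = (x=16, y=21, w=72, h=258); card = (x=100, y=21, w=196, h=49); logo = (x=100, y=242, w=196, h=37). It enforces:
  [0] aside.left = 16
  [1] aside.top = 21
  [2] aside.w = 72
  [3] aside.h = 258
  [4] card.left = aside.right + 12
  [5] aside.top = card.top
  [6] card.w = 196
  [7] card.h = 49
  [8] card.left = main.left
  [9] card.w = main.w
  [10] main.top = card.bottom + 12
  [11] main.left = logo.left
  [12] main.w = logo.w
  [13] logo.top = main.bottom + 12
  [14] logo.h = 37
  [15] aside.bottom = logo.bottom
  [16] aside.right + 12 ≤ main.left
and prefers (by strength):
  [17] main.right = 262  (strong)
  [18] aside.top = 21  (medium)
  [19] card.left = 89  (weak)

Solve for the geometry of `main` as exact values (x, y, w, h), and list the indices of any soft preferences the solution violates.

1. main.x = 100  [card.left = main.left]
2. main.w = 196  [card.w = main.w]
3. main.y = 82  [main.top = card.bottom + 12]
4. main.h = 148  [logo.top = main.bottom + 12]

main = (x=100, y=82, w=196, h=148)
violated soft preferences: 17, 19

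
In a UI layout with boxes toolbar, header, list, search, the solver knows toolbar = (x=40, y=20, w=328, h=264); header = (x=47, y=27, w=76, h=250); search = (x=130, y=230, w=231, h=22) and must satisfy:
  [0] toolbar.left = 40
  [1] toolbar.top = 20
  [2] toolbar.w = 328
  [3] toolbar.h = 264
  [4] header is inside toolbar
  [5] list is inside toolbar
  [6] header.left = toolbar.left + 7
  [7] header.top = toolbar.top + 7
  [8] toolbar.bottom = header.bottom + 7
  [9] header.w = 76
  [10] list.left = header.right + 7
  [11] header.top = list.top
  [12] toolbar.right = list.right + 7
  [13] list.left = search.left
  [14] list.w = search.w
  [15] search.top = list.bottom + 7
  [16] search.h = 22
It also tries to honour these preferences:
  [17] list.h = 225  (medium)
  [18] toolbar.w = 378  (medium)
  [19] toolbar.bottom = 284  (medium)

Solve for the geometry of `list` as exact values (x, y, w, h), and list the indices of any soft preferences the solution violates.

list = (x=130, y=27, w=231, h=196)
violated soft preferences: 17, 18

1. list.x = 130  [list.left = header.right + 7]
2. list.y = 27  [header.top = list.top]
3. list.w = 231  [toolbar.right = list.right + 7]
4. list.h = 196  [search.top = list.bottom + 7]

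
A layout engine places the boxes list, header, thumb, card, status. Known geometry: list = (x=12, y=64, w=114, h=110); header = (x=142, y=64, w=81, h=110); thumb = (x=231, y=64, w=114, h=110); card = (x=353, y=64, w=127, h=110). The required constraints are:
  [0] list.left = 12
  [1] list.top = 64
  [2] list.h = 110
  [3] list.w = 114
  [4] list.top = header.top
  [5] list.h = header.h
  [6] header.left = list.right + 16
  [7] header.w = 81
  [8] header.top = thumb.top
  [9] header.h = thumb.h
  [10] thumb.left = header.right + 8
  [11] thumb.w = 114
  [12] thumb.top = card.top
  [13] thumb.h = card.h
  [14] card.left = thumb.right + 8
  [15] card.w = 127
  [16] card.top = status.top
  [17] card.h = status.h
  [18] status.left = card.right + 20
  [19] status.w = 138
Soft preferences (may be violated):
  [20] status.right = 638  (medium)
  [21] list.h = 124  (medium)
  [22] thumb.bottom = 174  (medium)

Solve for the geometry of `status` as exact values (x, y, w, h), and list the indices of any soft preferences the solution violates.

1. status.y = 64  [card.top = status.top]
2. status.h = 110  [card.h = status.h]
3. status.x = 500  [status.left = card.right + 20]
4. status.w = 138  [status.w = 138]

status = (x=500, y=64, w=138, h=110)
violated soft preferences: 21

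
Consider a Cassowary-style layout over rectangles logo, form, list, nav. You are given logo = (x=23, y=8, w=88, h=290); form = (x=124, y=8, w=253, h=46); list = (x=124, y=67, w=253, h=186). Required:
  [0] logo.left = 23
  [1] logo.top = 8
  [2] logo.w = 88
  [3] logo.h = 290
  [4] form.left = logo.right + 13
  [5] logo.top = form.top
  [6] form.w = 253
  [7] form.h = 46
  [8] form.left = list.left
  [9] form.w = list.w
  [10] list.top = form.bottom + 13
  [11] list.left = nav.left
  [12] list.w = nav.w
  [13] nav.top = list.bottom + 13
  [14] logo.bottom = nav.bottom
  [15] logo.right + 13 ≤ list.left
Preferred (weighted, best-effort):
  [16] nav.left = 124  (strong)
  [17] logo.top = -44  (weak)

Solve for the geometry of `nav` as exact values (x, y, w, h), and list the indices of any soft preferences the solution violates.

nav = (x=124, y=266, w=253, h=32)
violated soft preferences: 17

1. nav.x = 124  [list.left = nav.left]
2. nav.w = 253  [list.w = nav.w]
3. nav.y = 266  [nav.top = list.bottom + 13]
4. nav.h = 32  [logo.bottom = nav.bottom]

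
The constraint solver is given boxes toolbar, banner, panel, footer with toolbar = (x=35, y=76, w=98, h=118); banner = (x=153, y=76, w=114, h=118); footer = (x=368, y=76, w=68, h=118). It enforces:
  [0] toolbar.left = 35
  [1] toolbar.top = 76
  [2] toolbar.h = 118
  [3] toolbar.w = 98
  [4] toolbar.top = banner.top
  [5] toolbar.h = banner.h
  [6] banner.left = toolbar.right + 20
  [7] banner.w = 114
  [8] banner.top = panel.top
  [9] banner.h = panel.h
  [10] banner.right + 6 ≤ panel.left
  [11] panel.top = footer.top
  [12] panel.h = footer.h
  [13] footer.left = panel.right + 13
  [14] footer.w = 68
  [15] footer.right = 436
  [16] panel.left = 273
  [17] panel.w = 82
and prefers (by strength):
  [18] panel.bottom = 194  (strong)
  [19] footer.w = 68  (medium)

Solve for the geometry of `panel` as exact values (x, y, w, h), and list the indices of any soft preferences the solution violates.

panel = (x=273, y=76, w=82, h=118)
violated soft preferences: none

1. panel.y = 76  [banner.top = panel.top]
2. panel.h = 118  [banner.h = panel.h]
3. panel.x = 273  [panel.left = 273]
4. panel.w = 82  [panel.w = 82]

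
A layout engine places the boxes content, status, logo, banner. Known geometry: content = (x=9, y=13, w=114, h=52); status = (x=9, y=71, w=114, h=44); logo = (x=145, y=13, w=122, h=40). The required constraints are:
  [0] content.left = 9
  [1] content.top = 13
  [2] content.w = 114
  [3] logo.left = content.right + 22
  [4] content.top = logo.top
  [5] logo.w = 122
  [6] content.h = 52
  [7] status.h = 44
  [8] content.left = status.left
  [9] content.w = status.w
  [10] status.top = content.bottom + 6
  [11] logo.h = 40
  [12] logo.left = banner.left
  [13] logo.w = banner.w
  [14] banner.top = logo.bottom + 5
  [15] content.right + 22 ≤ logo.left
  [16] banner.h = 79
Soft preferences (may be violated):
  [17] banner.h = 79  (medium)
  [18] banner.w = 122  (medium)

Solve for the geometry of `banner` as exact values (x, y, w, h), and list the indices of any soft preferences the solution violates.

1. banner.x = 145  [logo.left = banner.left]
2. banner.w = 122  [logo.w = banner.w]
3. banner.y = 58  [banner.top = logo.bottom + 5]
4. banner.h = 79  [banner.h = 79]

banner = (x=145, y=58, w=122, h=79)
violated soft preferences: none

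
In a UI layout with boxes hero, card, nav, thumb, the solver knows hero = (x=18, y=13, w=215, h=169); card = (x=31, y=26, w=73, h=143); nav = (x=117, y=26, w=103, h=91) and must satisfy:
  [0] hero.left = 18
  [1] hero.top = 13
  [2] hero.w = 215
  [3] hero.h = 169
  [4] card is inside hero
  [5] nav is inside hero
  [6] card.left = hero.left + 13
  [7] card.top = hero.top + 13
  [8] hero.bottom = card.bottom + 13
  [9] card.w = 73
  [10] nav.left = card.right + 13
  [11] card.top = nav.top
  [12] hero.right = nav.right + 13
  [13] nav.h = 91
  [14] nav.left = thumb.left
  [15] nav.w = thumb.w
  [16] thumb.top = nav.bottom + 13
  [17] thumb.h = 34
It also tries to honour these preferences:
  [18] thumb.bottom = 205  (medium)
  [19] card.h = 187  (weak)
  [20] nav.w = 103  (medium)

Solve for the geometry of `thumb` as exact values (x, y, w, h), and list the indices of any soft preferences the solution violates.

thumb = (x=117, y=130, w=103, h=34)
violated soft preferences: 18, 19

1. thumb.x = 117  [nav.left = thumb.left]
2. thumb.w = 103  [nav.w = thumb.w]
3. thumb.y = 130  [thumb.top = nav.bottom + 13]
4. thumb.h = 34  [thumb.h = 34]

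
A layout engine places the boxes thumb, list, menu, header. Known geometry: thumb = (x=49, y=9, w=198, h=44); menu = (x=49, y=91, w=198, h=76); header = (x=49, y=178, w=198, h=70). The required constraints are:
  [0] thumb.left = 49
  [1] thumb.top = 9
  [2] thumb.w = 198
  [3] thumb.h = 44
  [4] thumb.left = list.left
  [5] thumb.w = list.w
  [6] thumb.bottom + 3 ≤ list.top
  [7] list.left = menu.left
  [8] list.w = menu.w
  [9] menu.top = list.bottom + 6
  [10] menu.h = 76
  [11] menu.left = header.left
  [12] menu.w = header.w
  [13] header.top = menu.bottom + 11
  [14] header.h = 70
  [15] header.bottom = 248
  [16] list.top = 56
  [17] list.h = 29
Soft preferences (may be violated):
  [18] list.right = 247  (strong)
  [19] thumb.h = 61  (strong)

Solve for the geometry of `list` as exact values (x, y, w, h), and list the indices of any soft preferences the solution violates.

1. list.x = 49  [thumb.left = list.left]
2. list.w = 198  [thumb.w = list.w]
3. list.y = 56  [list.top = 56]
4. list.h = 29  [list.h = 29]

list = (x=49, y=56, w=198, h=29)
violated soft preferences: 19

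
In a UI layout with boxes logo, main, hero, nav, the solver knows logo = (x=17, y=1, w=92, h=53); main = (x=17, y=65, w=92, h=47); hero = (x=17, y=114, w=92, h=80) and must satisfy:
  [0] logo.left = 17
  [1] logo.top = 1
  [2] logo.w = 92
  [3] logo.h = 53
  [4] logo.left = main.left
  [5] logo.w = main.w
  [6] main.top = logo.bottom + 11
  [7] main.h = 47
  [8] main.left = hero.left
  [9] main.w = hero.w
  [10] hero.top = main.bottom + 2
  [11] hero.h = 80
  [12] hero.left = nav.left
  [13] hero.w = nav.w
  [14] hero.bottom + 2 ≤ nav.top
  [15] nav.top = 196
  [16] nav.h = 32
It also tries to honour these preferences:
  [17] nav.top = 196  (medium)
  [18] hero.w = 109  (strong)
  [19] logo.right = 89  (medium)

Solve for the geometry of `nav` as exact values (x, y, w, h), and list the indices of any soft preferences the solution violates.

1. nav.x = 17  [hero.left = nav.left]
2. nav.w = 92  [hero.w = nav.w]
3. nav.y = 196  [nav.top = 196]
4. nav.h = 32  [nav.h = 32]

nav = (x=17, y=196, w=92, h=32)
violated soft preferences: 18, 19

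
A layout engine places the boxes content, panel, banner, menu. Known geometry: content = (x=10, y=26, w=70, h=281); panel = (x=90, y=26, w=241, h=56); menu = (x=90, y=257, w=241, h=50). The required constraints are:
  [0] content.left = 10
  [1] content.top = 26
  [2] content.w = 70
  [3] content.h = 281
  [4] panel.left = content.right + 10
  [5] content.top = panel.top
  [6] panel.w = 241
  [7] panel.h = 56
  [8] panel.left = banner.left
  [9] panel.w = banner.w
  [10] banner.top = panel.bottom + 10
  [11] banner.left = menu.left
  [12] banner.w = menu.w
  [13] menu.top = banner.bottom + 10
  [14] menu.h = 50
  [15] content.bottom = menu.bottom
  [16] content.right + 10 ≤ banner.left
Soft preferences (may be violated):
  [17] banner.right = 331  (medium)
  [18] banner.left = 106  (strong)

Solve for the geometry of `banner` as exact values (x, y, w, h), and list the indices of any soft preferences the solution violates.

banner = (x=90, y=92, w=241, h=155)
violated soft preferences: 18

1. banner.x = 90  [panel.left = banner.left]
2. banner.w = 241  [panel.w = banner.w]
3. banner.y = 92  [banner.top = panel.bottom + 10]
4. banner.h = 155  [menu.top = banner.bottom + 10]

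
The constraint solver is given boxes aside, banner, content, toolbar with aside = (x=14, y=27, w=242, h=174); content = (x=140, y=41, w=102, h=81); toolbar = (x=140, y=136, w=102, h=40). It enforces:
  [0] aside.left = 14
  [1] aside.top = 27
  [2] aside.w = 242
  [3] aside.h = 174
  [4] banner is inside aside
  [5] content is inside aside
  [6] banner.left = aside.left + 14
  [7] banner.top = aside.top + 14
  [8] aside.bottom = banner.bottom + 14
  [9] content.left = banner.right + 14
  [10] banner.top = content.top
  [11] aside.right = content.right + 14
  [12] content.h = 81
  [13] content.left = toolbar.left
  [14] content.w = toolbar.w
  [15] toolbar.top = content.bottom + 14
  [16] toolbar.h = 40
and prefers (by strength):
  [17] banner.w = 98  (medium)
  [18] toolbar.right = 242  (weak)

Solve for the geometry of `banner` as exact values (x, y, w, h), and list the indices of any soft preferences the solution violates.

1. banner.x = 28  [banner.left = aside.left + 14]
2. banner.y = 41  [banner.top = aside.top + 14]
3. banner.h = 146  [aside.bottom = banner.bottom + 14]
4. banner.w = 98  [content.left = banner.right + 14]

banner = (x=28, y=41, w=98, h=146)
violated soft preferences: none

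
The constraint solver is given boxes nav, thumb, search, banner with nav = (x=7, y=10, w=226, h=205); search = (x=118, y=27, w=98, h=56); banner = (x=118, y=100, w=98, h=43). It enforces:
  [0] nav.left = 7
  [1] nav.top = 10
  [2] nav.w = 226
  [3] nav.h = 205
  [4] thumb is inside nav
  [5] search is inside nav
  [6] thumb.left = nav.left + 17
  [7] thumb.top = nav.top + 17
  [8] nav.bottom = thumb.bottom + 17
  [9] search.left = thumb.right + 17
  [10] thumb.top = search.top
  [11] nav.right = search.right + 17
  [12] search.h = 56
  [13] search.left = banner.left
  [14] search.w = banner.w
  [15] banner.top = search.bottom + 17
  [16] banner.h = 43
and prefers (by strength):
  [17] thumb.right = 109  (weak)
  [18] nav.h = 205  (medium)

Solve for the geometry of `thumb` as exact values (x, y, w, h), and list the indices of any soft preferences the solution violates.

thumb = (x=24, y=27, w=77, h=171)
violated soft preferences: 17

1. thumb.x = 24  [thumb.left = nav.left + 17]
2. thumb.y = 27  [thumb.top = nav.top + 17]
3. thumb.h = 171  [nav.bottom = thumb.bottom + 17]
4. thumb.w = 77  [search.left = thumb.right + 17]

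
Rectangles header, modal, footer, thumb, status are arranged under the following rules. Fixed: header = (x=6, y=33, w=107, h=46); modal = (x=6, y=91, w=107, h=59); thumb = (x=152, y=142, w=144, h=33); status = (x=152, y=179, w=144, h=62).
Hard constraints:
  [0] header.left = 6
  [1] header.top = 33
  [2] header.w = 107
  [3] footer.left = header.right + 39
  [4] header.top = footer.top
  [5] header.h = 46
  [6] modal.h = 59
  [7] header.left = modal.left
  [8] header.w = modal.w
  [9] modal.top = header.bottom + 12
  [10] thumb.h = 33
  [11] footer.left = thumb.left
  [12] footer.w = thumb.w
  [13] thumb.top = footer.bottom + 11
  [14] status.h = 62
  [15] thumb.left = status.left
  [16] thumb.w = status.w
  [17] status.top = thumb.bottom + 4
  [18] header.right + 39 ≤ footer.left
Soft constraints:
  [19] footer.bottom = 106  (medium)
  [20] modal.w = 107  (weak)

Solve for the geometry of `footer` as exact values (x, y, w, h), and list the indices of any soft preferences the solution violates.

1. footer.x = 152  [footer.left = header.right + 39]
2. footer.y = 33  [header.top = footer.top]
3. footer.w = 144  [footer.w = thumb.w]
4. footer.h = 98  [thumb.top = footer.bottom + 11]

footer = (x=152, y=33, w=144, h=98)
violated soft preferences: 19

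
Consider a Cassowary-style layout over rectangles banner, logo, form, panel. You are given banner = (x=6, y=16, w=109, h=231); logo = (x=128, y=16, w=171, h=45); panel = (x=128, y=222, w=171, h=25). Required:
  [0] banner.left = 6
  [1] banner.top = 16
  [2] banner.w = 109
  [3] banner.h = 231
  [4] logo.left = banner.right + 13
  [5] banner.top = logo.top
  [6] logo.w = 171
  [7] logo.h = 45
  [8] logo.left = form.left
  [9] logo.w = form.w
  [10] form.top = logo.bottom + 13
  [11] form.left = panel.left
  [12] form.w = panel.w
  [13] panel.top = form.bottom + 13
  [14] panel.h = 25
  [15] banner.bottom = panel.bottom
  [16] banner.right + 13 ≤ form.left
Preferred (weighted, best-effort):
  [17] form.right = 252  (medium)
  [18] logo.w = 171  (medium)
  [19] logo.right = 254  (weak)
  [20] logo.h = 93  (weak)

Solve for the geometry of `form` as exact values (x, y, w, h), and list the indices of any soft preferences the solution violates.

form = (x=128, y=74, w=171, h=135)
violated soft preferences: 17, 19, 20

1. form.x = 128  [logo.left = form.left]
2. form.w = 171  [logo.w = form.w]
3. form.y = 74  [form.top = logo.bottom + 13]
4. form.h = 135  [panel.top = form.bottom + 13]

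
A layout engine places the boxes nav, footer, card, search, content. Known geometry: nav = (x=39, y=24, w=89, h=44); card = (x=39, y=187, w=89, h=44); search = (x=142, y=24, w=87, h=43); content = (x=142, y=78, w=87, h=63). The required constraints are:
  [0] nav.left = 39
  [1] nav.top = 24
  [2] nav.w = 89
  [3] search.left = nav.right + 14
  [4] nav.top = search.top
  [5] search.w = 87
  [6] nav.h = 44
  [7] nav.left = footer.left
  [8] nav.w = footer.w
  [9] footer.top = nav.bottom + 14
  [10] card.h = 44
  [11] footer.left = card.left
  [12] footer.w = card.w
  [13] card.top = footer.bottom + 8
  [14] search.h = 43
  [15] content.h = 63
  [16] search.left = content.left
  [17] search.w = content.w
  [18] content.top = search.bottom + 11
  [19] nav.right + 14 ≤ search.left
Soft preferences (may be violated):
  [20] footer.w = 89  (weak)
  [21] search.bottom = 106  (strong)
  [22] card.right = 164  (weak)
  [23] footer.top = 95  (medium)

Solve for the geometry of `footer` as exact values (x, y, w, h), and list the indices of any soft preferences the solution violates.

footer = (x=39, y=82, w=89, h=97)
violated soft preferences: 21, 22, 23

1. footer.x = 39  [nav.left = footer.left]
2. footer.w = 89  [nav.w = footer.w]
3. footer.y = 82  [footer.top = nav.bottom + 14]
4. footer.h = 97  [card.top = footer.bottom + 8]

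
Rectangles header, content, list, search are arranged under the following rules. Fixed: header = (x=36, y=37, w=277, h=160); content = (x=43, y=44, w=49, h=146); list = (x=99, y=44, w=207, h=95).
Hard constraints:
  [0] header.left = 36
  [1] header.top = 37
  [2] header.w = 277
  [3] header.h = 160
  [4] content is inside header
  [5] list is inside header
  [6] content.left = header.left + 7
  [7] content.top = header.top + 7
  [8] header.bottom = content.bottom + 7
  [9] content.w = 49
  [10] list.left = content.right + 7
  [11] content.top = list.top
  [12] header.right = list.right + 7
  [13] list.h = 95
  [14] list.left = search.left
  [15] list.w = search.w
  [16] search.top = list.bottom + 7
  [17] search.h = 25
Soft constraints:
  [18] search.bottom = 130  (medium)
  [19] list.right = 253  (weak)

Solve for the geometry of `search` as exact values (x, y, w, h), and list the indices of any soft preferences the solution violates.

search = (x=99, y=146, w=207, h=25)
violated soft preferences: 18, 19

1. search.x = 99  [list.left = search.left]
2. search.w = 207  [list.w = search.w]
3. search.y = 146  [search.top = list.bottom + 7]
4. search.h = 25  [search.h = 25]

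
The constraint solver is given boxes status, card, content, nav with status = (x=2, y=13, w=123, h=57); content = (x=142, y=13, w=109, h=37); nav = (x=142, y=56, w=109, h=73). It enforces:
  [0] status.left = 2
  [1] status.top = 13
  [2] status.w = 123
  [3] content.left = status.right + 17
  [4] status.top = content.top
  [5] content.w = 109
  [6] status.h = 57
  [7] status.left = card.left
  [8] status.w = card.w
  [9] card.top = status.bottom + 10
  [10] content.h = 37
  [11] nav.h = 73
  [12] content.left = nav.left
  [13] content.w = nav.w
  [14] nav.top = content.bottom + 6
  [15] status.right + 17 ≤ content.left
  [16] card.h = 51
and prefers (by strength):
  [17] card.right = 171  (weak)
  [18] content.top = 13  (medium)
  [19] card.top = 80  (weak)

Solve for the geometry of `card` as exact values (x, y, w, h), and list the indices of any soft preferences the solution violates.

card = (x=2, y=80, w=123, h=51)
violated soft preferences: 17

1. card.x = 2  [status.left = card.left]
2. card.w = 123  [status.w = card.w]
3. card.y = 80  [card.top = status.bottom + 10]
4. card.h = 51  [card.h = 51]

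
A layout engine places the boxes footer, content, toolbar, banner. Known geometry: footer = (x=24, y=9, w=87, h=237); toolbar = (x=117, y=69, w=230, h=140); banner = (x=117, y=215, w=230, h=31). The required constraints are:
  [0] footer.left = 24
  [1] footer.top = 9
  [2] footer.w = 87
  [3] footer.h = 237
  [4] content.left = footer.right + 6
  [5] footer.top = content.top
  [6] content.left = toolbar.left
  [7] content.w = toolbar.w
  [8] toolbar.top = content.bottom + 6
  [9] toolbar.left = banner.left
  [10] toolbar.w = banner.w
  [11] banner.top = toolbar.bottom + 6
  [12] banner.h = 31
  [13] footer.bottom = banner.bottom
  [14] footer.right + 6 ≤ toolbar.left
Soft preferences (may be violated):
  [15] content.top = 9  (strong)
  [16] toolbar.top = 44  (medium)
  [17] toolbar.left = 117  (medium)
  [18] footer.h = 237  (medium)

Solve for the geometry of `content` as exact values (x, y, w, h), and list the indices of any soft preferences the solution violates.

1. content.x = 117  [content.left = footer.right + 6]
2. content.y = 9  [footer.top = content.top]
3. content.w = 230  [content.w = toolbar.w]
4. content.h = 54  [toolbar.top = content.bottom + 6]

content = (x=117, y=9, w=230, h=54)
violated soft preferences: 16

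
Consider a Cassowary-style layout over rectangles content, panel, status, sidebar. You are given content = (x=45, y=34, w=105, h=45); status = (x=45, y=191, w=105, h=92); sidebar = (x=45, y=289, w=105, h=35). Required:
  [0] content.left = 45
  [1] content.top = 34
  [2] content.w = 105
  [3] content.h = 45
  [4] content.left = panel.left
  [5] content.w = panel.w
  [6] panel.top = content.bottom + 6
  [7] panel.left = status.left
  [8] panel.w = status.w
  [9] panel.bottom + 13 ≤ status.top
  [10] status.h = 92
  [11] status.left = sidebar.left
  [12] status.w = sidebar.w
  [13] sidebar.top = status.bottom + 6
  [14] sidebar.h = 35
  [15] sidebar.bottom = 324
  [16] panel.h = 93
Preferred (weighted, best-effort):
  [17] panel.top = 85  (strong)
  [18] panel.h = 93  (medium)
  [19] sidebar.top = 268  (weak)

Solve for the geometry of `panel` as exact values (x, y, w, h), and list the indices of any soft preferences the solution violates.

1. panel.x = 45  [content.left = panel.left]
2. panel.w = 105  [content.w = panel.w]
3. panel.y = 85  [panel.top = content.bottom + 6]
4. panel.h = 93  [panel.h = 93]

panel = (x=45, y=85, w=105, h=93)
violated soft preferences: 19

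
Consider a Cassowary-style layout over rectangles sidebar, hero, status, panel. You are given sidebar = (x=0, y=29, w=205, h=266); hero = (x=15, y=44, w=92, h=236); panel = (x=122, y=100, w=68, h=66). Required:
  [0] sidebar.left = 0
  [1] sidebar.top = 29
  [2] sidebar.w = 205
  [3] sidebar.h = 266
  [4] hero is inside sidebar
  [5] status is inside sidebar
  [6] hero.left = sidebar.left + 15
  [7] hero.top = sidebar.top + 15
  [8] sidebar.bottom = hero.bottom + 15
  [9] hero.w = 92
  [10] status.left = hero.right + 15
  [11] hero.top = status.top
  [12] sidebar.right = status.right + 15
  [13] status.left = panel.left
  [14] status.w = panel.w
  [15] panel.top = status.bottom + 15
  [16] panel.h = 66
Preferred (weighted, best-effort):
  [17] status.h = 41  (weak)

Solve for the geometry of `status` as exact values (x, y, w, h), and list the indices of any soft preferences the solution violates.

status = (x=122, y=44, w=68, h=41)
violated soft preferences: none

1. status.x = 122  [status.left = hero.right + 15]
2. status.y = 44  [hero.top = status.top]
3. status.w = 68  [sidebar.right = status.right + 15]
4. status.h = 41  [panel.top = status.bottom + 15]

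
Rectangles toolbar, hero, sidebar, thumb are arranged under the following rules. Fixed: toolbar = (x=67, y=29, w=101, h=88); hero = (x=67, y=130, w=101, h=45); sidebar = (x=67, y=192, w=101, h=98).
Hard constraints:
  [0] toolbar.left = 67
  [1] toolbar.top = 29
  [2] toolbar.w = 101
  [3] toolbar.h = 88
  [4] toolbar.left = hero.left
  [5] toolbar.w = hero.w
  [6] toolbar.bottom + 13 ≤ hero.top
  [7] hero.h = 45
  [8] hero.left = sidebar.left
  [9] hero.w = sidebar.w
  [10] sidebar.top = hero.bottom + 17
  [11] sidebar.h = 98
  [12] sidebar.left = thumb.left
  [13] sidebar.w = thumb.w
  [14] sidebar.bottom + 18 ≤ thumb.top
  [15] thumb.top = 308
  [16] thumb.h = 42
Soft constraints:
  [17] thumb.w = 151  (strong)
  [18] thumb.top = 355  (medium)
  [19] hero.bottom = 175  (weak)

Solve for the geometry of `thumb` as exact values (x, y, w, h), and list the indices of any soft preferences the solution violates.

thumb = (x=67, y=308, w=101, h=42)
violated soft preferences: 17, 18

1. thumb.x = 67  [sidebar.left = thumb.left]
2. thumb.w = 101  [sidebar.w = thumb.w]
3. thumb.y = 308  [thumb.top = 308]
4. thumb.h = 42  [thumb.h = 42]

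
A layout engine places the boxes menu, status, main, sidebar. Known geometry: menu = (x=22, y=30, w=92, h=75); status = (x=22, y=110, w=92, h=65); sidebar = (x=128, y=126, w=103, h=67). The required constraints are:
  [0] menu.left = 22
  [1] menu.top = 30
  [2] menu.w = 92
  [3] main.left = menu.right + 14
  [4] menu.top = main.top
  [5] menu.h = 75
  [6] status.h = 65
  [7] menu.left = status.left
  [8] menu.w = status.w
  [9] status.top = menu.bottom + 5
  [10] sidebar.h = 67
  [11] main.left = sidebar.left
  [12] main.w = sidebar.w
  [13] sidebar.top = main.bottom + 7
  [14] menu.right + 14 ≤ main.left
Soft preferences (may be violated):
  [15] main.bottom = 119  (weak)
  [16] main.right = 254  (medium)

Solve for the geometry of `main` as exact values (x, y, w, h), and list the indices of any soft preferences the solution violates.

1. main.x = 128  [main.left = menu.right + 14]
2. main.y = 30  [menu.top = main.top]
3. main.w = 103  [main.w = sidebar.w]
4. main.h = 89  [sidebar.top = main.bottom + 7]

main = (x=128, y=30, w=103, h=89)
violated soft preferences: 16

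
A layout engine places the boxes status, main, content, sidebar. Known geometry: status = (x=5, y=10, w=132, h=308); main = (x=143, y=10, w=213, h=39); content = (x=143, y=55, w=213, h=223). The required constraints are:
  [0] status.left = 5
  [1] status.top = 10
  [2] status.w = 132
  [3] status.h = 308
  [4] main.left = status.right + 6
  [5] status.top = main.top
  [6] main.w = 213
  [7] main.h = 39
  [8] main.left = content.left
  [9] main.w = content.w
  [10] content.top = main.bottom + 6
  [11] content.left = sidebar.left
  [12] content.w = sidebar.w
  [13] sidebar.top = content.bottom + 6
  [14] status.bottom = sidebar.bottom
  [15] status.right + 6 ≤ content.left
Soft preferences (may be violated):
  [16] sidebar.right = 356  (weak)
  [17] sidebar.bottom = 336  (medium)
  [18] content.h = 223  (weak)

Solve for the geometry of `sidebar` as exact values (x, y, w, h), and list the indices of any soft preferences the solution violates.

1. sidebar.x = 143  [content.left = sidebar.left]
2. sidebar.w = 213  [content.w = sidebar.w]
3. sidebar.y = 284  [sidebar.top = content.bottom + 6]
4. sidebar.h = 34  [status.bottom = sidebar.bottom]

sidebar = (x=143, y=284, w=213, h=34)
violated soft preferences: 17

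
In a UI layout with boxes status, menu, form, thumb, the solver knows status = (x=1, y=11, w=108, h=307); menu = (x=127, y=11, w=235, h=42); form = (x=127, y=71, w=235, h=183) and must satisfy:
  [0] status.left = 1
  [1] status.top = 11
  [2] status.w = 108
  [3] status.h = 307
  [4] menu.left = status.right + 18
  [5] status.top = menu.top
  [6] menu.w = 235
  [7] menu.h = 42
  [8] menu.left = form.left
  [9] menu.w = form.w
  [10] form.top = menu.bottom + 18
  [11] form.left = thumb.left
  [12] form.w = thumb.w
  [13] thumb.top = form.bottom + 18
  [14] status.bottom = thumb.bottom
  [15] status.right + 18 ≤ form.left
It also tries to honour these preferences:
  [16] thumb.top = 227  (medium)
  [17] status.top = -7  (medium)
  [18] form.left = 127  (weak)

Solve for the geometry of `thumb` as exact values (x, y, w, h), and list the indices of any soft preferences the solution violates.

thumb = (x=127, y=272, w=235, h=46)
violated soft preferences: 16, 17

1. thumb.x = 127  [form.left = thumb.left]
2. thumb.w = 235  [form.w = thumb.w]
3. thumb.y = 272  [thumb.top = form.bottom + 18]
4. thumb.h = 46  [status.bottom = thumb.bottom]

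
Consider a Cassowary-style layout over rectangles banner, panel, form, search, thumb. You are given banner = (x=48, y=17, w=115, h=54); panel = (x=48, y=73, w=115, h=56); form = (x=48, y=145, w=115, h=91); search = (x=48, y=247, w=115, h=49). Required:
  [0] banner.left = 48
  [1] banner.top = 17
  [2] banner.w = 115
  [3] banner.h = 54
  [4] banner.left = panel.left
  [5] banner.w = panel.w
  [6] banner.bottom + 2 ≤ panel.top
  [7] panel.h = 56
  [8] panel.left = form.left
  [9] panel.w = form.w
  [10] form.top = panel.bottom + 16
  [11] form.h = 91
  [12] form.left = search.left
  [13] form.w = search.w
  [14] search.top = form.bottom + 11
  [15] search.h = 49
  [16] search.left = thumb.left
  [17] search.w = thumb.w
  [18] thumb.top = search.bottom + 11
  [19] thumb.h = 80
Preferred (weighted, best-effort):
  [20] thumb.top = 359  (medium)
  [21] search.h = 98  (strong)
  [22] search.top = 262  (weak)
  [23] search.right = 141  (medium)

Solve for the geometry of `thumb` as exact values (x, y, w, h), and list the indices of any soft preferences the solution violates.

1. thumb.x = 48  [search.left = thumb.left]
2. thumb.w = 115  [search.w = thumb.w]
3. thumb.y = 307  [thumb.top = search.bottom + 11]
4. thumb.h = 80  [thumb.h = 80]

thumb = (x=48, y=307, w=115, h=80)
violated soft preferences: 20, 21, 22, 23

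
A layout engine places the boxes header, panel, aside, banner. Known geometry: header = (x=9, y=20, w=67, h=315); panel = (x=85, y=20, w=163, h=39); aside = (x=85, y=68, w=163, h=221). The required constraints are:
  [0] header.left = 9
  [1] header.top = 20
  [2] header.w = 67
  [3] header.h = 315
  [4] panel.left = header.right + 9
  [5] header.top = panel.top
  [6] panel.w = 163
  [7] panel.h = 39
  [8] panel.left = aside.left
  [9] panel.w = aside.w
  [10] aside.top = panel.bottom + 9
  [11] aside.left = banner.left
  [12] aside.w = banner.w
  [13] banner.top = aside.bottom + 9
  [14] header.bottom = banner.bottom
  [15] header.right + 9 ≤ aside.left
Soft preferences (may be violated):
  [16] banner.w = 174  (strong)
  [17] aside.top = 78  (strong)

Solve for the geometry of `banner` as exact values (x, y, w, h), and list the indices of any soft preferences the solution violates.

1. banner.x = 85  [aside.left = banner.left]
2. banner.w = 163  [aside.w = banner.w]
3. banner.y = 298  [banner.top = aside.bottom + 9]
4. banner.h = 37  [header.bottom = banner.bottom]

banner = (x=85, y=298, w=163, h=37)
violated soft preferences: 16, 17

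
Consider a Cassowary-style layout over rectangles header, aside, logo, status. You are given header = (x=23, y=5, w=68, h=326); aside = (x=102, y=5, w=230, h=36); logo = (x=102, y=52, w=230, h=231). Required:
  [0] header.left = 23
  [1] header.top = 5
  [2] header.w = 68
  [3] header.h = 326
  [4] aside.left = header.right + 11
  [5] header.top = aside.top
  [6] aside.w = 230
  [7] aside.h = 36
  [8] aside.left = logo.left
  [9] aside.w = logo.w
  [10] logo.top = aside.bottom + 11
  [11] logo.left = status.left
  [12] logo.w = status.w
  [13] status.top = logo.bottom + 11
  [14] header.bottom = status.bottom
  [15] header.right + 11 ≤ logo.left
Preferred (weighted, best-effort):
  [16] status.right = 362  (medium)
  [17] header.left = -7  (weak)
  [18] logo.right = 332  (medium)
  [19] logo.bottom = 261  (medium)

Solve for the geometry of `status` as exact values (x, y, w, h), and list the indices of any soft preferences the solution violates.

status = (x=102, y=294, w=230, h=37)
violated soft preferences: 16, 17, 19

1. status.x = 102  [logo.left = status.left]
2. status.w = 230  [logo.w = status.w]
3. status.y = 294  [status.top = logo.bottom + 11]
4. status.h = 37  [header.bottom = status.bottom]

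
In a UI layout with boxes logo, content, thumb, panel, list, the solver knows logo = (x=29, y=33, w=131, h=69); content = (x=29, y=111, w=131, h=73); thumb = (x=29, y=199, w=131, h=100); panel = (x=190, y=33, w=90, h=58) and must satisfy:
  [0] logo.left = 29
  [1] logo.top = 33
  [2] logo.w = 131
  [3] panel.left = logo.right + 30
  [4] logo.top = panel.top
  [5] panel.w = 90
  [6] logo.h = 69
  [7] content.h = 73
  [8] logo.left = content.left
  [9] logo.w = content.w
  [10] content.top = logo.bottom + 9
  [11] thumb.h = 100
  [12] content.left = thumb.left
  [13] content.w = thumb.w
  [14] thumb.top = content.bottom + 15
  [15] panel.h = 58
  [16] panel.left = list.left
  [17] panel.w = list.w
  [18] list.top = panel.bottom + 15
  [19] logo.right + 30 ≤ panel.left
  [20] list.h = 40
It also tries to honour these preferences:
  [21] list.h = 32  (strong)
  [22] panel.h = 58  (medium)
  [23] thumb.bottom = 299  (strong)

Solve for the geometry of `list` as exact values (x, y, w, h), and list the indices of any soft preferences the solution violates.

list = (x=190, y=106, w=90, h=40)
violated soft preferences: 21

1. list.x = 190  [panel.left = list.left]
2. list.w = 90  [panel.w = list.w]
3. list.y = 106  [list.top = panel.bottom + 15]
4. list.h = 40  [list.h = 40]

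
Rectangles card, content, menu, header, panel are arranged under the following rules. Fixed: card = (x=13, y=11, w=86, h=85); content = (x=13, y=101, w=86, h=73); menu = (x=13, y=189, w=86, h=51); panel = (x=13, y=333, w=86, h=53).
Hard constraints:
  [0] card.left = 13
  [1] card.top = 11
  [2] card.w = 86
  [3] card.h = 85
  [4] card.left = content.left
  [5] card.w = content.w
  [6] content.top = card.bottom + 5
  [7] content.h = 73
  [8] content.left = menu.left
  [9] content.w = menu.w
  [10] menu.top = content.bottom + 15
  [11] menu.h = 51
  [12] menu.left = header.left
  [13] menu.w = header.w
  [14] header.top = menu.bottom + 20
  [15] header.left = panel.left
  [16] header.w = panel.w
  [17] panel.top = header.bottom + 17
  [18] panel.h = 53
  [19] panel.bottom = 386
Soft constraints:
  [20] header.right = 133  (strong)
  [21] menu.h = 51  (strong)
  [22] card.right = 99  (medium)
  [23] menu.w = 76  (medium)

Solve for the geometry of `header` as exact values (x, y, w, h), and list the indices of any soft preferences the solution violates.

1. header.x = 13  [menu.left = header.left]
2. header.w = 86  [menu.w = header.w]
3. header.y = 260  [header.top = menu.bottom + 20]
4. header.h = 56  [panel.top = header.bottom + 17]

header = (x=13, y=260, w=86, h=56)
violated soft preferences: 20, 23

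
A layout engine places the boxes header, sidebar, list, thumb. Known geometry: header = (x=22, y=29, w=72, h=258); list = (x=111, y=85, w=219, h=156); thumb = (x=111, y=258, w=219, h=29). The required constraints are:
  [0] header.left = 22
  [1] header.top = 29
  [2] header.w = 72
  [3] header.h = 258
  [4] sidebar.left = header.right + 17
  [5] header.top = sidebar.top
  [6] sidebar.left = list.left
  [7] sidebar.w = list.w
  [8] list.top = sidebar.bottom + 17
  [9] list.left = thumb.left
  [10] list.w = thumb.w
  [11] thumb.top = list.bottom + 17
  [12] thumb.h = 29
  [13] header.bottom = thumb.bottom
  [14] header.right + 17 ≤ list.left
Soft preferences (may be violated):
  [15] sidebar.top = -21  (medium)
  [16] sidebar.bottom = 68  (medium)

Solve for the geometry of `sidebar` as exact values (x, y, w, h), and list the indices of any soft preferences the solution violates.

sidebar = (x=111, y=29, w=219, h=39)
violated soft preferences: 15

1. sidebar.x = 111  [sidebar.left = header.right + 17]
2. sidebar.y = 29  [header.top = sidebar.top]
3. sidebar.w = 219  [sidebar.w = list.w]
4. sidebar.h = 39  [list.top = sidebar.bottom + 17]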